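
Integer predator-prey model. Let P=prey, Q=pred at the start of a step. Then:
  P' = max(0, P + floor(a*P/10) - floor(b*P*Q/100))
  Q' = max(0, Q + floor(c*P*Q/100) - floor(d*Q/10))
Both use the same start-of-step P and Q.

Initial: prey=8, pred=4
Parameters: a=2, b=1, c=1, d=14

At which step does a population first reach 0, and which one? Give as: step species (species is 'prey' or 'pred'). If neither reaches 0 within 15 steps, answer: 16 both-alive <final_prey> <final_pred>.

Answer: 1 pred

Derivation:
Step 1: prey: 8+1-0=9; pred: 4+0-5=0
First extinction: pred at step 1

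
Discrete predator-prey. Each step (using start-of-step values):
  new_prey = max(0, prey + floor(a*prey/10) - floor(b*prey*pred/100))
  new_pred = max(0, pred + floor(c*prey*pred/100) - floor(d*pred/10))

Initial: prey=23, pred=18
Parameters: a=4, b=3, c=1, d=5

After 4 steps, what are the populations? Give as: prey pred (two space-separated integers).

Answer: 29 4

Derivation:
Step 1: prey: 23+9-12=20; pred: 18+4-9=13
Step 2: prey: 20+8-7=21; pred: 13+2-6=9
Step 3: prey: 21+8-5=24; pred: 9+1-4=6
Step 4: prey: 24+9-4=29; pred: 6+1-3=4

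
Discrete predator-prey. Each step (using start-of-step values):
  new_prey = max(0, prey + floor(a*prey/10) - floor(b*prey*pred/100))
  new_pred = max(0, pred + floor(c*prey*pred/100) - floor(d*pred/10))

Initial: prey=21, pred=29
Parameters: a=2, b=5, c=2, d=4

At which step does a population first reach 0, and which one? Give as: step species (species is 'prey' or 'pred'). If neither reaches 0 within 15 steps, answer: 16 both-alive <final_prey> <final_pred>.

Step 1: prey: 21+4-30=0; pred: 29+12-11=30
First extinction: prey at step 1

Answer: 1 prey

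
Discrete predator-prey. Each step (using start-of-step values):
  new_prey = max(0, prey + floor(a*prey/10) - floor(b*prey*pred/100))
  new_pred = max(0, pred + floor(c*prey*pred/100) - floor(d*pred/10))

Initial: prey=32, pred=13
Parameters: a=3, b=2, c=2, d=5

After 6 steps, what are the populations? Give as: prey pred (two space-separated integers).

Answer: 20 23

Derivation:
Step 1: prey: 32+9-8=33; pred: 13+8-6=15
Step 2: prey: 33+9-9=33; pred: 15+9-7=17
Step 3: prey: 33+9-11=31; pred: 17+11-8=20
Step 4: prey: 31+9-12=28; pred: 20+12-10=22
Step 5: prey: 28+8-12=24; pred: 22+12-11=23
Step 6: prey: 24+7-11=20; pred: 23+11-11=23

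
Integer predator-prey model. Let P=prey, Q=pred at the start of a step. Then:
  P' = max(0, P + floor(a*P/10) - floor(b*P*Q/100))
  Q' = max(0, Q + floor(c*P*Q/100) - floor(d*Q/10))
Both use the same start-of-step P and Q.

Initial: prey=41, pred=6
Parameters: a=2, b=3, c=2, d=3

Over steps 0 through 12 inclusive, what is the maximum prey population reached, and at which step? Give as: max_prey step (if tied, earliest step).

Answer: 42 1

Derivation:
Step 1: prey: 41+8-7=42; pred: 6+4-1=9
Step 2: prey: 42+8-11=39; pred: 9+7-2=14
Step 3: prey: 39+7-16=30; pred: 14+10-4=20
Step 4: prey: 30+6-18=18; pred: 20+12-6=26
Step 5: prey: 18+3-14=7; pred: 26+9-7=28
Step 6: prey: 7+1-5=3; pred: 28+3-8=23
Step 7: prey: 3+0-2=1; pred: 23+1-6=18
Step 8: prey: 1+0-0=1; pred: 18+0-5=13
Step 9: prey: 1+0-0=1; pred: 13+0-3=10
Step 10: prey: 1+0-0=1; pred: 10+0-3=7
Step 11: prey: 1+0-0=1; pred: 7+0-2=5
Step 12: prey: 1+0-0=1; pred: 5+0-1=4
Max prey = 42 at step 1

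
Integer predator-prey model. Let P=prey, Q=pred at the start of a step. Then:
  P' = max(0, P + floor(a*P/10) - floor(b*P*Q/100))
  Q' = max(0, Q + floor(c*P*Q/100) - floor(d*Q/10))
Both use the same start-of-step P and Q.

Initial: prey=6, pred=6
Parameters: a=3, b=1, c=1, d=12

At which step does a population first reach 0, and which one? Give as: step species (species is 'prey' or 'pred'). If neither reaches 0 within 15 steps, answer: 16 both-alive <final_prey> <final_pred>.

Answer: 1 pred

Derivation:
Step 1: prey: 6+1-0=7; pred: 6+0-7=0
First extinction: pred at step 1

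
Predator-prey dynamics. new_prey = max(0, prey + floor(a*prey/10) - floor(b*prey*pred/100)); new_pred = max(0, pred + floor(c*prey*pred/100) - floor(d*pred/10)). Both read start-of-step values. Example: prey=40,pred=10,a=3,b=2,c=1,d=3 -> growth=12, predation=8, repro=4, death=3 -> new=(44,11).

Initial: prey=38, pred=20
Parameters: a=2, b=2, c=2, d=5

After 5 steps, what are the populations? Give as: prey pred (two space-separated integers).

Step 1: prey: 38+7-15=30; pred: 20+15-10=25
Step 2: prey: 30+6-15=21; pred: 25+15-12=28
Step 3: prey: 21+4-11=14; pred: 28+11-14=25
Step 4: prey: 14+2-7=9; pred: 25+7-12=20
Step 5: prey: 9+1-3=7; pred: 20+3-10=13

Answer: 7 13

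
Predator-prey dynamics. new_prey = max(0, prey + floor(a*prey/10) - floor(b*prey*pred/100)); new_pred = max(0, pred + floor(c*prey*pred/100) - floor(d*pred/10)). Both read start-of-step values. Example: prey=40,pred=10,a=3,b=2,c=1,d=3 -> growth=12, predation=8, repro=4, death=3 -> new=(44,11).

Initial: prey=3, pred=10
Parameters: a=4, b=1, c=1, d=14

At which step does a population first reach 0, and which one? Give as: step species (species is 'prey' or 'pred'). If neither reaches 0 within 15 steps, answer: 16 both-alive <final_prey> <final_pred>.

Answer: 1 pred

Derivation:
Step 1: prey: 3+1-0=4; pred: 10+0-14=0
First extinction: pred at step 1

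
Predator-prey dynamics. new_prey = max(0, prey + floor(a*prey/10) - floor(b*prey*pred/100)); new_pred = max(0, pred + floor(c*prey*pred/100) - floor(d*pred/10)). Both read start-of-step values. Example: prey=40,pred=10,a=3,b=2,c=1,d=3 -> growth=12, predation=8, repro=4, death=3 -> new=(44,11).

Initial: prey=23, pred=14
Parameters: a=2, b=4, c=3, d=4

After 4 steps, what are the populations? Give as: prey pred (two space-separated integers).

Step 1: prey: 23+4-12=15; pred: 14+9-5=18
Step 2: prey: 15+3-10=8; pred: 18+8-7=19
Step 3: prey: 8+1-6=3; pred: 19+4-7=16
Step 4: prey: 3+0-1=2; pred: 16+1-6=11

Answer: 2 11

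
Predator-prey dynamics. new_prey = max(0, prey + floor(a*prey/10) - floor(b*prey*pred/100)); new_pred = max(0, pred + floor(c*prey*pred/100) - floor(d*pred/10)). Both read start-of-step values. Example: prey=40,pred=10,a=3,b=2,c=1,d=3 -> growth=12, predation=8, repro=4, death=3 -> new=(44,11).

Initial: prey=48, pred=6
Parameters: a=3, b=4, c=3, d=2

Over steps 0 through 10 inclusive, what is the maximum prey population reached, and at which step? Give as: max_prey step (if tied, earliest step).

Step 1: prey: 48+14-11=51; pred: 6+8-1=13
Step 2: prey: 51+15-26=40; pred: 13+19-2=30
Step 3: prey: 40+12-48=4; pred: 30+36-6=60
Step 4: prey: 4+1-9=0; pred: 60+7-12=55
Step 5: prey: 0+0-0=0; pred: 55+0-11=44
Step 6: prey: 0+0-0=0; pred: 44+0-8=36
Step 7: prey: 0+0-0=0; pred: 36+0-7=29
Step 8: prey: 0+0-0=0; pred: 29+0-5=24
Step 9: prey: 0+0-0=0; pred: 24+0-4=20
Step 10: prey: 0+0-0=0; pred: 20+0-4=16
Max prey = 51 at step 1

Answer: 51 1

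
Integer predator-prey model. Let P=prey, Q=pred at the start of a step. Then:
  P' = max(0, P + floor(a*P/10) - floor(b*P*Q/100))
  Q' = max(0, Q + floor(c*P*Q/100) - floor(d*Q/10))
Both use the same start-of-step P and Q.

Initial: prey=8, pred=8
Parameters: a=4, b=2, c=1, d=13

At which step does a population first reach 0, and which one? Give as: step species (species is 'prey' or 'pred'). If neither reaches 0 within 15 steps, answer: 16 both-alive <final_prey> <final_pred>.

Answer: 1 pred

Derivation:
Step 1: prey: 8+3-1=10; pred: 8+0-10=0
First extinction: pred at step 1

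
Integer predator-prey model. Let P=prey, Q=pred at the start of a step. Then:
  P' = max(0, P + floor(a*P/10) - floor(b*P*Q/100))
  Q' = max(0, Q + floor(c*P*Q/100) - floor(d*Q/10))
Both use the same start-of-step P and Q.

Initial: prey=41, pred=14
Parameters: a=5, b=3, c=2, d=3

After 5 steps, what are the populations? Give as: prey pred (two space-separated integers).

Answer: 0 39

Derivation:
Step 1: prey: 41+20-17=44; pred: 14+11-4=21
Step 2: prey: 44+22-27=39; pred: 21+18-6=33
Step 3: prey: 39+19-38=20; pred: 33+25-9=49
Step 4: prey: 20+10-29=1; pred: 49+19-14=54
Step 5: prey: 1+0-1=0; pred: 54+1-16=39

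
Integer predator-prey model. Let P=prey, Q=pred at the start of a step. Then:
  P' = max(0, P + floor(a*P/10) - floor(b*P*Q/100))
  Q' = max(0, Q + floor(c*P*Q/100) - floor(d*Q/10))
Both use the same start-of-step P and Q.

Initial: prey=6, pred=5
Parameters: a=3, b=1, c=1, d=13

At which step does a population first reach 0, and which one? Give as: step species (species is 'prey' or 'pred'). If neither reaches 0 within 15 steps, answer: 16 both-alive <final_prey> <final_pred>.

Step 1: prey: 6+1-0=7; pred: 5+0-6=0
First extinction: pred at step 1

Answer: 1 pred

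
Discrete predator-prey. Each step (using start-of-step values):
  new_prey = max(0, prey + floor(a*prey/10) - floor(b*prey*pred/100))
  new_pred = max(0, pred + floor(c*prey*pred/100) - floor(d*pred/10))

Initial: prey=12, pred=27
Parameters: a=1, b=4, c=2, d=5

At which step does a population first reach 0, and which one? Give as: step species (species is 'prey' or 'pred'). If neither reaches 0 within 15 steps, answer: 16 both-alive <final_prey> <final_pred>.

Step 1: prey: 12+1-12=1; pred: 27+6-13=20
Step 2: prey: 1+0-0=1; pred: 20+0-10=10
Step 3: prey: 1+0-0=1; pred: 10+0-5=5
Step 4: prey: 1+0-0=1; pred: 5+0-2=3
Step 5: prey: 1+0-0=1; pred: 3+0-1=2
Step 6: prey: 1+0-0=1; pred: 2+0-1=1
Step 7: prey: 1+0-0=1; pred: 1+0-0=1
Steps 8-15: state stable at prey=1, pred=1 (no change)
No extinction within 15 steps

Answer: 16 both-alive 1 1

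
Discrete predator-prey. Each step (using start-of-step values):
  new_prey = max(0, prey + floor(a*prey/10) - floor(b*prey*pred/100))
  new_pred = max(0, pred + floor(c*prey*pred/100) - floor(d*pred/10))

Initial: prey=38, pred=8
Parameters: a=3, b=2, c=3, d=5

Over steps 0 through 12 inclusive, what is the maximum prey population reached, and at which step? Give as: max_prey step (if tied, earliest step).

Answer: 44 2

Derivation:
Step 1: prey: 38+11-6=43; pred: 8+9-4=13
Step 2: prey: 43+12-11=44; pred: 13+16-6=23
Step 3: prey: 44+13-20=37; pred: 23+30-11=42
Step 4: prey: 37+11-31=17; pred: 42+46-21=67
Step 5: prey: 17+5-22=0; pred: 67+34-33=68
Step 6: prey: 0+0-0=0; pred: 68+0-34=34
Step 7: prey: 0+0-0=0; pred: 34+0-17=17
Step 8: prey: 0+0-0=0; pred: 17+0-8=9
Step 9: prey: 0+0-0=0; pred: 9+0-4=5
Step 10: prey: 0+0-0=0; pred: 5+0-2=3
Step 11: prey: 0+0-0=0; pred: 3+0-1=2
Step 12: prey: 0+0-0=0; pred: 2+0-1=1
Max prey = 44 at step 2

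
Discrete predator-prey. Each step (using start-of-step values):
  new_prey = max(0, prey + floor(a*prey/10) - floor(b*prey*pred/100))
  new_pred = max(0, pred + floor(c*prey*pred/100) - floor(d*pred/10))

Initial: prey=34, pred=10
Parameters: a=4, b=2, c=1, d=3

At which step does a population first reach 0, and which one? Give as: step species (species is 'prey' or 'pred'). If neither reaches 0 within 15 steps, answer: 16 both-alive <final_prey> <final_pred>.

Answer: 16 both-alive 1 8

Derivation:
Step 1: prey: 34+13-6=41; pred: 10+3-3=10
Step 2: prey: 41+16-8=49; pred: 10+4-3=11
Step 3: prey: 49+19-10=58; pred: 11+5-3=13
Step 4: prey: 58+23-15=66; pred: 13+7-3=17
Step 5: prey: 66+26-22=70; pred: 17+11-5=23
Step 6: prey: 70+28-32=66; pred: 23+16-6=33
Step 7: prey: 66+26-43=49; pred: 33+21-9=45
Step 8: prey: 49+19-44=24; pred: 45+22-13=54
Step 9: prey: 24+9-25=8; pred: 54+12-16=50
Step 10: prey: 8+3-8=3; pred: 50+4-15=39
Step 11: prey: 3+1-2=2; pred: 39+1-11=29
Step 12: prey: 2+0-1=1; pred: 29+0-8=21
Step 13: prey: 1+0-0=1; pred: 21+0-6=15
Step 14: prey: 1+0-0=1; pred: 15+0-4=11
Step 15: prey: 1+0-0=1; pred: 11+0-3=8
No extinction within 15 steps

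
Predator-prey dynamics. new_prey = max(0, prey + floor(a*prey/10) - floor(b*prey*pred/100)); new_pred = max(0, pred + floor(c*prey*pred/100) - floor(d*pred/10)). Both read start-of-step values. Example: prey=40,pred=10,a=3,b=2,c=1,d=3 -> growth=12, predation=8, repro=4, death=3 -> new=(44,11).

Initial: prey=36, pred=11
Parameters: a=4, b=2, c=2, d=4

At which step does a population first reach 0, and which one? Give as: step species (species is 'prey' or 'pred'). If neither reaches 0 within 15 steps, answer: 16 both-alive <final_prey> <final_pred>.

Step 1: prey: 36+14-7=43; pred: 11+7-4=14
Step 2: prey: 43+17-12=48; pred: 14+12-5=21
Step 3: prey: 48+19-20=47; pred: 21+20-8=33
Step 4: prey: 47+18-31=34; pred: 33+31-13=51
Step 5: prey: 34+13-34=13; pred: 51+34-20=65
Step 6: prey: 13+5-16=2; pred: 65+16-26=55
Step 7: prey: 2+0-2=0; pred: 55+2-22=35
First extinction: prey at step 7

Answer: 7 prey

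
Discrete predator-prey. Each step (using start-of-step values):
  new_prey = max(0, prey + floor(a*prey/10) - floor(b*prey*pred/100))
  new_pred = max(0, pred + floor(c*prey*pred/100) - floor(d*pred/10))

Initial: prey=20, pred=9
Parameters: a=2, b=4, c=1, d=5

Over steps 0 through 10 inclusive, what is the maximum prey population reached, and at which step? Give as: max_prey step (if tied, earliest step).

Step 1: prey: 20+4-7=17; pred: 9+1-4=6
Step 2: prey: 17+3-4=16; pred: 6+1-3=4
Step 3: prey: 16+3-2=17; pred: 4+0-2=2
Step 4: prey: 17+3-1=19; pred: 2+0-1=1
Step 5: prey: 19+3-0=22; pred: 1+0-0=1
Step 6: prey: 22+4-0=26; pred: 1+0-0=1
Step 7: prey: 26+5-1=30; pred: 1+0-0=1
Step 8: prey: 30+6-1=35; pred: 1+0-0=1
Step 9: prey: 35+7-1=41; pred: 1+0-0=1
Step 10: prey: 41+8-1=48; pred: 1+0-0=1
Max prey = 48 at step 10

Answer: 48 10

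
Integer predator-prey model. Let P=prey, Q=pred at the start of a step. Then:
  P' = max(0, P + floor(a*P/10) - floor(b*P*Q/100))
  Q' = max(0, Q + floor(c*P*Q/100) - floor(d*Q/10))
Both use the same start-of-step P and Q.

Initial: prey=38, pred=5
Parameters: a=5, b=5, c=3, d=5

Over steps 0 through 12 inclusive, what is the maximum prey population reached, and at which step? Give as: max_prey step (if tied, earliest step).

Answer: 53 2

Derivation:
Step 1: prey: 38+19-9=48; pred: 5+5-2=8
Step 2: prey: 48+24-19=53; pred: 8+11-4=15
Step 3: prey: 53+26-39=40; pred: 15+23-7=31
Step 4: prey: 40+20-62=0; pred: 31+37-15=53
Step 5: prey: 0+0-0=0; pred: 53+0-26=27
Step 6: prey: 0+0-0=0; pred: 27+0-13=14
Step 7: prey: 0+0-0=0; pred: 14+0-7=7
Step 8: prey: 0+0-0=0; pred: 7+0-3=4
Step 9: prey: 0+0-0=0; pred: 4+0-2=2
Step 10: prey: 0+0-0=0; pred: 2+0-1=1
Step 11: prey: 0+0-0=0; pred: 1+0-0=1
Step 12: prey: 0+0-0=0; pred: 1+0-0=1
Max prey = 53 at step 2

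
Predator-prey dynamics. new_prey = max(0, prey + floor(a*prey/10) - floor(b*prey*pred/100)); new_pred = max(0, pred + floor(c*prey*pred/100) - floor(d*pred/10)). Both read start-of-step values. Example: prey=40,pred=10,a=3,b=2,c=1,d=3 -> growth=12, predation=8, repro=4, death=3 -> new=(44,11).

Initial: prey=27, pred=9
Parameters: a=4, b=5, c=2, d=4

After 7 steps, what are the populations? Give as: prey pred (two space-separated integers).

Answer: 11 7

Derivation:
Step 1: prey: 27+10-12=25; pred: 9+4-3=10
Step 2: prey: 25+10-12=23; pred: 10+5-4=11
Step 3: prey: 23+9-12=20; pred: 11+5-4=12
Step 4: prey: 20+8-12=16; pred: 12+4-4=12
Step 5: prey: 16+6-9=13; pred: 12+3-4=11
Step 6: prey: 13+5-7=11; pred: 11+2-4=9
Step 7: prey: 11+4-4=11; pred: 9+1-3=7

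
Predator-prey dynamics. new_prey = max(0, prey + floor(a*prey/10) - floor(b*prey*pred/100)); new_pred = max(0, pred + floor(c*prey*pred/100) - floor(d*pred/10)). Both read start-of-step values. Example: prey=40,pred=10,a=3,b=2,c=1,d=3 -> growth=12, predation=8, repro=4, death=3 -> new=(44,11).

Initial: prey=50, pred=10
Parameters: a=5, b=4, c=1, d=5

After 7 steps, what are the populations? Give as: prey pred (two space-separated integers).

Answer: 44 21

Derivation:
Step 1: prey: 50+25-20=55; pred: 10+5-5=10
Step 2: prey: 55+27-22=60; pred: 10+5-5=10
Step 3: prey: 60+30-24=66; pred: 10+6-5=11
Step 4: prey: 66+33-29=70; pred: 11+7-5=13
Step 5: prey: 70+35-36=69; pred: 13+9-6=16
Step 6: prey: 69+34-44=59; pred: 16+11-8=19
Step 7: prey: 59+29-44=44; pred: 19+11-9=21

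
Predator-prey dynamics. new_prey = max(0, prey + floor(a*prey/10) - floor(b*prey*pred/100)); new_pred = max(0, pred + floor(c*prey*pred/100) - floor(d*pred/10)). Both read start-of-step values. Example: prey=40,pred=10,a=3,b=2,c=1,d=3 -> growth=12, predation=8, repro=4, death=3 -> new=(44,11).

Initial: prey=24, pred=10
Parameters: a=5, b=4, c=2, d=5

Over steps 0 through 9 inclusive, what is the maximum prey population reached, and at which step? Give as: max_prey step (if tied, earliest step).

Step 1: prey: 24+12-9=27; pred: 10+4-5=9
Step 2: prey: 27+13-9=31; pred: 9+4-4=9
Step 3: prey: 31+15-11=35; pred: 9+5-4=10
Step 4: prey: 35+17-14=38; pred: 10+7-5=12
Step 5: prey: 38+19-18=39; pred: 12+9-6=15
Step 6: prey: 39+19-23=35; pred: 15+11-7=19
Step 7: prey: 35+17-26=26; pred: 19+13-9=23
Step 8: prey: 26+13-23=16; pred: 23+11-11=23
Step 9: prey: 16+8-14=10; pred: 23+7-11=19
Max prey = 39 at step 5

Answer: 39 5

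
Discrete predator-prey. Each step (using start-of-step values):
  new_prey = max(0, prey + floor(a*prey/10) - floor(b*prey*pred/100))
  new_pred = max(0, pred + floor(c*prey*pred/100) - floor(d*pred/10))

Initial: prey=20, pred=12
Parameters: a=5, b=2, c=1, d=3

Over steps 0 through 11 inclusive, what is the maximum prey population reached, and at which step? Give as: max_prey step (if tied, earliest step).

Step 1: prey: 20+10-4=26; pred: 12+2-3=11
Step 2: prey: 26+13-5=34; pred: 11+2-3=10
Step 3: prey: 34+17-6=45; pred: 10+3-3=10
Step 4: prey: 45+22-9=58; pred: 10+4-3=11
Step 5: prey: 58+29-12=75; pred: 11+6-3=14
Step 6: prey: 75+37-21=91; pred: 14+10-4=20
Step 7: prey: 91+45-36=100; pred: 20+18-6=32
Step 8: prey: 100+50-64=86; pred: 32+32-9=55
Step 9: prey: 86+43-94=35; pred: 55+47-16=86
Step 10: prey: 35+17-60=0; pred: 86+30-25=91
Step 11: prey: 0+0-0=0; pred: 91+0-27=64
Max prey = 100 at step 7

Answer: 100 7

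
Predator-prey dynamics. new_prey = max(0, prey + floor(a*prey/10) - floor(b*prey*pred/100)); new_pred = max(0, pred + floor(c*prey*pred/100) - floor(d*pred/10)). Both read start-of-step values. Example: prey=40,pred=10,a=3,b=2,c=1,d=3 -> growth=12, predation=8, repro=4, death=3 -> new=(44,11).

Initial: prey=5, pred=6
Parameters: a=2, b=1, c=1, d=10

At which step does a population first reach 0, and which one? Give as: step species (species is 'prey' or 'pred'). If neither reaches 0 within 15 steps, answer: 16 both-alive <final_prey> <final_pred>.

Answer: 1 pred

Derivation:
Step 1: prey: 5+1-0=6; pred: 6+0-6=0
First extinction: pred at step 1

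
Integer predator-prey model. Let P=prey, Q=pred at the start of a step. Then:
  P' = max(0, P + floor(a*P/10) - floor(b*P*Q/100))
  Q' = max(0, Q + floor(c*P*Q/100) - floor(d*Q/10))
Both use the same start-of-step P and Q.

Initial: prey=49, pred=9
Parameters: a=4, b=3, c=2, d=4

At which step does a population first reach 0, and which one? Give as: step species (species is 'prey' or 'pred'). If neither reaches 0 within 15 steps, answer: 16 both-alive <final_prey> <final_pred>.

Step 1: prey: 49+19-13=55; pred: 9+8-3=14
Step 2: prey: 55+22-23=54; pred: 14+15-5=24
Step 3: prey: 54+21-38=37; pred: 24+25-9=40
Step 4: prey: 37+14-44=7; pred: 40+29-16=53
Step 5: prey: 7+2-11=0; pred: 53+7-21=39
First extinction: prey at step 5

Answer: 5 prey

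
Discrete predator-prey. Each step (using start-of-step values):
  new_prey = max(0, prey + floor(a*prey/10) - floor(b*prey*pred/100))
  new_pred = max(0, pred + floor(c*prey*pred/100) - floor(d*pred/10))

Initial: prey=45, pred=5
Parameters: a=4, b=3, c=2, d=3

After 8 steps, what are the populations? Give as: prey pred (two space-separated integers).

Answer: 0 28

Derivation:
Step 1: prey: 45+18-6=57; pred: 5+4-1=8
Step 2: prey: 57+22-13=66; pred: 8+9-2=15
Step 3: prey: 66+26-29=63; pred: 15+19-4=30
Step 4: prey: 63+25-56=32; pred: 30+37-9=58
Step 5: prey: 32+12-55=0; pred: 58+37-17=78
Step 6: prey: 0+0-0=0; pred: 78+0-23=55
Step 7: prey: 0+0-0=0; pred: 55+0-16=39
Step 8: prey: 0+0-0=0; pred: 39+0-11=28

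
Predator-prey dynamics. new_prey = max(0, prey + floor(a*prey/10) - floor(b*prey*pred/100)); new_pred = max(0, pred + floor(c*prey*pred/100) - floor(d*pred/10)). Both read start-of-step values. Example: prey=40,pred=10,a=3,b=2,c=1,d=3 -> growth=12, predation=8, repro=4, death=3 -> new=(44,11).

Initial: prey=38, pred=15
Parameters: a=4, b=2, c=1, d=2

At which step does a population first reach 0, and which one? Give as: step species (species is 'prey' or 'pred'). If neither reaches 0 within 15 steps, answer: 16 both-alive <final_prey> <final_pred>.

Step 1: prey: 38+15-11=42; pred: 15+5-3=17
Step 2: prey: 42+16-14=44; pred: 17+7-3=21
Step 3: prey: 44+17-18=43; pred: 21+9-4=26
Step 4: prey: 43+17-22=38; pred: 26+11-5=32
Step 5: prey: 38+15-24=29; pred: 32+12-6=38
Step 6: prey: 29+11-22=18; pred: 38+11-7=42
Step 7: prey: 18+7-15=10; pred: 42+7-8=41
Step 8: prey: 10+4-8=6; pred: 41+4-8=37
Step 9: prey: 6+2-4=4; pred: 37+2-7=32
Step 10: prey: 4+1-2=3; pred: 32+1-6=27
Step 11: prey: 3+1-1=3; pred: 27+0-5=22
Step 12: prey: 3+1-1=3; pred: 22+0-4=18
Step 13: prey: 3+1-1=3; pred: 18+0-3=15
Step 14: prey: 3+1-0=4; pred: 15+0-3=12
Step 15: prey: 4+1-0=5; pred: 12+0-2=10
No extinction within 15 steps

Answer: 16 both-alive 5 10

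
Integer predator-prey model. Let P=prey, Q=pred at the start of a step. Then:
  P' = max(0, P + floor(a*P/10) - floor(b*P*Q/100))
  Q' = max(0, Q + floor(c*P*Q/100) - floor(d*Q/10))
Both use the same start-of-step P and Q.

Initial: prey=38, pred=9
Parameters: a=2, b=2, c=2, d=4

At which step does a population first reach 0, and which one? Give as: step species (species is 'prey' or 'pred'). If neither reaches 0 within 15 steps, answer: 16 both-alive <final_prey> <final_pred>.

Answer: 16 both-alive 10 2

Derivation:
Step 1: prey: 38+7-6=39; pred: 9+6-3=12
Step 2: prey: 39+7-9=37; pred: 12+9-4=17
Step 3: prey: 37+7-12=32; pred: 17+12-6=23
Step 4: prey: 32+6-14=24; pred: 23+14-9=28
Step 5: prey: 24+4-13=15; pred: 28+13-11=30
Step 6: prey: 15+3-9=9; pred: 30+9-12=27
Step 7: prey: 9+1-4=6; pred: 27+4-10=21
Step 8: prey: 6+1-2=5; pred: 21+2-8=15
Step 9: prey: 5+1-1=5; pred: 15+1-6=10
Step 10: prey: 5+1-1=5; pred: 10+1-4=7
Step 11: prey: 5+1-0=6; pred: 7+0-2=5
Step 12: prey: 6+1-0=7; pred: 5+0-2=3
Step 13: prey: 7+1-0=8; pred: 3+0-1=2
Step 14: prey: 8+1-0=9; pred: 2+0-0=2
Step 15: prey: 9+1-0=10; pred: 2+0-0=2
No extinction within 15 steps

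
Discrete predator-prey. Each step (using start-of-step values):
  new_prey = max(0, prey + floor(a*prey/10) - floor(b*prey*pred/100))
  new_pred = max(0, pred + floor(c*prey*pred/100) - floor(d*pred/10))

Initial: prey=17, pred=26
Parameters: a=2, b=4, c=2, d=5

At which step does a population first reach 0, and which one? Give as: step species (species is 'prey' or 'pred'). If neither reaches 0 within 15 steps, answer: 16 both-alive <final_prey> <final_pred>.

Step 1: prey: 17+3-17=3; pred: 26+8-13=21
Step 2: prey: 3+0-2=1; pred: 21+1-10=12
Step 3: prey: 1+0-0=1; pred: 12+0-6=6
Step 4: prey: 1+0-0=1; pred: 6+0-3=3
Step 5: prey: 1+0-0=1; pred: 3+0-1=2
Step 6: prey: 1+0-0=1; pred: 2+0-1=1
Step 7: prey: 1+0-0=1; pred: 1+0-0=1
Steps 8-15: state stable at prey=1, pred=1 (no change)
No extinction within 15 steps

Answer: 16 both-alive 1 1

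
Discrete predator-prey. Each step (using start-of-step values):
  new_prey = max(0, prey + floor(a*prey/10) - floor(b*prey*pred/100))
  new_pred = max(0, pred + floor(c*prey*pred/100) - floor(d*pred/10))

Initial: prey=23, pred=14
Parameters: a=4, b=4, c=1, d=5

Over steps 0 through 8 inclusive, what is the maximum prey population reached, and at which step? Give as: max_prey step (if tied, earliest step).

Answer: 75 8

Derivation:
Step 1: prey: 23+9-12=20; pred: 14+3-7=10
Step 2: prey: 20+8-8=20; pred: 10+2-5=7
Step 3: prey: 20+8-5=23; pred: 7+1-3=5
Step 4: prey: 23+9-4=28; pred: 5+1-2=4
Step 5: prey: 28+11-4=35; pred: 4+1-2=3
Step 6: prey: 35+14-4=45; pred: 3+1-1=3
Step 7: prey: 45+18-5=58; pred: 3+1-1=3
Step 8: prey: 58+23-6=75; pred: 3+1-1=3
Max prey = 75 at step 8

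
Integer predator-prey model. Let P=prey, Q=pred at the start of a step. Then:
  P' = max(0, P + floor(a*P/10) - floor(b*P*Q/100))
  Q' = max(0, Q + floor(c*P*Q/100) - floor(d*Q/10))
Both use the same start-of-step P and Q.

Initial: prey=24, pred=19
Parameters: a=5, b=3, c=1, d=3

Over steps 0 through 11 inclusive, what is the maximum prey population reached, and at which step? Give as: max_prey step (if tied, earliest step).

Answer: 42 11

Derivation:
Step 1: prey: 24+12-13=23; pred: 19+4-5=18
Step 2: prey: 23+11-12=22; pred: 18+4-5=17
Step 3: prey: 22+11-11=22; pred: 17+3-5=15
Step 4: prey: 22+11-9=24; pred: 15+3-4=14
Step 5: prey: 24+12-10=26; pred: 14+3-4=13
Step 6: prey: 26+13-10=29; pred: 13+3-3=13
Step 7: prey: 29+14-11=32; pred: 13+3-3=13
Step 8: prey: 32+16-12=36; pred: 13+4-3=14
Step 9: prey: 36+18-15=39; pred: 14+5-4=15
Step 10: prey: 39+19-17=41; pred: 15+5-4=16
Step 11: prey: 41+20-19=42; pred: 16+6-4=18
Max prey = 42 at step 11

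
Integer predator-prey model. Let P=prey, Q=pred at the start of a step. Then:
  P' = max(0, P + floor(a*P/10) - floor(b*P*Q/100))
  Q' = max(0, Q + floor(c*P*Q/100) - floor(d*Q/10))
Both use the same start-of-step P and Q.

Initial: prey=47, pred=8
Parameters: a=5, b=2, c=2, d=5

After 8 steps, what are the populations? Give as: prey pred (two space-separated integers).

Answer: 0 21

Derivation:
Step 1: prey: 47+23-7=63; pred: 8+7-4=11
Step 2: prey: 63+31-13=81; pred: 11+13-5=19
Step 3: prey: 81+40-30=91; pred: 19+30-9=40
Step 4: prey: 91+45-72=64; pred: 40+72-20=92
Step 5: prey: 64+32-117=0; pred: 92+117-46=163
Step 6: prey: 0+0-0=0; pred: 163+0-81=82
Step 7: prey: 0+0-0=0; pred: 82+0-41=41
Step 8: prey: 0+0-0=0; pred: 41+0-20=21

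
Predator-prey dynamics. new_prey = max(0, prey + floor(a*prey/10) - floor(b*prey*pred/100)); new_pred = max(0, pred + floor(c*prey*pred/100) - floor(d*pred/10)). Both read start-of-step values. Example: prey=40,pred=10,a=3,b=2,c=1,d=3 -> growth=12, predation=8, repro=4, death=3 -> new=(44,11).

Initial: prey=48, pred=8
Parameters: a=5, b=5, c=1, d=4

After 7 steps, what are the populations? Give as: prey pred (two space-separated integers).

Answer: 27 16

Derivation:
Step 1: prey: 48+24-19=53; pred: 8+3-3=8
Step 2: prey: 53+26-21=58; pred: 8+4-3=9
Step 3: prey: 58+29-26=61; pred: 9+5-3=11
Step 4: prey: 61+30-33=58; pred: 11+6-4=13
Step 5: prey: 58+29-37=50; pred: 13+7-5=15
Step 6: prey: 50+25-37=38; pred: 15+7-6=16
Step 7: prey: 38+19-30=27; pred: 16+6-6=16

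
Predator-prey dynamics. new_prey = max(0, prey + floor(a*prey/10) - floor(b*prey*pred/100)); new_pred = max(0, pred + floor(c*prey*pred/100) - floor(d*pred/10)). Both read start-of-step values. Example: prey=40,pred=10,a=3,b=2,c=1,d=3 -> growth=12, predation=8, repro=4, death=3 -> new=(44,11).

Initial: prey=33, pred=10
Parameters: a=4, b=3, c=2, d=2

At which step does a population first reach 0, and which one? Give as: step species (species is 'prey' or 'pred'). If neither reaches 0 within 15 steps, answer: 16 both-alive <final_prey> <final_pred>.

Step 1: prey: 33+13-9=37; pred: 10+6-2=14
Step 2: prey: 37+14-15=36; pred: 14+10-2=22
Step 3: prey: 36+14-23=27; pred: 22+15-4=33
Step 4: prey: 27+10-26=11; pred: 33+17-6=44
Step 5: prey: 11+4-14=1; pred: 44+9-8=45
Step 6: prey: 1+0-1=0; pred: 45+0-9=36
First extinction: prey at step 6

Answer: 6 prey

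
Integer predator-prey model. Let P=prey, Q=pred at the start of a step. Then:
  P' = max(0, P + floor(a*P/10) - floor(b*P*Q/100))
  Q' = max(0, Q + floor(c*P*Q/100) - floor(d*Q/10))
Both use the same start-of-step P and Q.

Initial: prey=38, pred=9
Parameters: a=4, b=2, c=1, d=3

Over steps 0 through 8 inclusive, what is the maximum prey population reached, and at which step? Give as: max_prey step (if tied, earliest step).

Step 1: prey: 38+15-6=47; pred: 9+3-2=10
Step 2: prey: 47+18-9=56; pred: 10+4-3=11
Step 3: prey: 56+22-12=66; pred: 11+6-3=14
Step 4: prey: 66+26-18=74; pred: 14+9-4=19
Step 5: prey: 74+29-28=75; pred: 19+14-5=28
Step 6: prey: 75+30-42=63; pred: 28+21-8=41
Step 7: prey: 63+25-51=37; pred: 41+25-12=54
Step 8: prey: 37+14-39=12; pred: 54+19-16=57
Max prey = 75 at step 5

Answer: 75 5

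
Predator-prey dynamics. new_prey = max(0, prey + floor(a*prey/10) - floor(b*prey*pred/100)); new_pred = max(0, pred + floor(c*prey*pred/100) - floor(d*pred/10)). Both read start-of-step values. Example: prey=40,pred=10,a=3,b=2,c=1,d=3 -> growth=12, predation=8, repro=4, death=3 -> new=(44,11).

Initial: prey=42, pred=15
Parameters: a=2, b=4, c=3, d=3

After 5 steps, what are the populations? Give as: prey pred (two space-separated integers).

Answer: 0 16

Derivation:
Step 1: prey: 42+8-25=25; pred: 15+18-4=29
Step 2: prey: 25+5-29=1; pred: 29+21-8=42
Step 3: prey: 1+0-1=0; pred: 42+1-12=31
Step 4: prey: 0+0-0=0; pred: 31+0-9=22
Step 5: prey: 0+0-0=0; pred: 22+0-6=16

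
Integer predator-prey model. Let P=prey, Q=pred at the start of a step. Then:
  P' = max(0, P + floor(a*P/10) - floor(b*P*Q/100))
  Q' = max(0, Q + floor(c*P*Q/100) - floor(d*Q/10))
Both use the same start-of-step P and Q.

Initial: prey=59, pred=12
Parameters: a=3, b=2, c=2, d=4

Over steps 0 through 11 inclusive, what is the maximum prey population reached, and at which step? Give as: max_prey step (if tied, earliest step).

Step 1: prey: 59+17-14=62; pred: 12+14-4=22
Step 2: prey: 62+18-27=53; pred: 22+27-8=41
Step 3: prey: 53+15-43=25; pred: 41+43-16=68
Step 4: prey: 25+7-34=0; pred: 68+34-27=75
Step 5: prey: 0+0-0=0; pred: 75+0-30=45
Step 6: prey: 0+0-0=0; pred: 45+0-18=27
Step 7: prey: 0+0-0=0; pred: 27+0-10=17
Step 8: prey: 0+0-0=0; pred: 17+0-6=11
Step 9: prey: 0+0-0=0; pred: 11+0-4=7
Step 10: prey: 0+0-0=0; pred: 7+0-2=5
Step 11: prey: 0+0-0=0; pred: 5+0-2=3
Max prey = 62 at step 1

Answer: 62 1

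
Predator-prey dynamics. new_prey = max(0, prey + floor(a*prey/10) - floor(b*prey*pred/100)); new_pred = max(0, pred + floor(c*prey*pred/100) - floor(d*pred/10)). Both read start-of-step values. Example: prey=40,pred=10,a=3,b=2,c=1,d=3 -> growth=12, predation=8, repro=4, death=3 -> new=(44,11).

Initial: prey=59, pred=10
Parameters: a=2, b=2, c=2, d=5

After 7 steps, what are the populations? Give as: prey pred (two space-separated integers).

Step 1: prey: 59+11-11=59; pred: 10+11-5=16
Step 2: prey: 59+11-18=52; pred: 16+18-8=26
Step 3: prey: 52+10-27=35; pred: 26+27-13=40
Step 4: prey: 35+7-28=14; pred: 40+28-20=48
Step 5: prey: 14+2-13=3; pred: 48+13-24=37
Step 6: prey: 3+0-2=1; pred: 37+2-18=21
Step 7: prey: 1+0-0=1; pred: 21+0-10=11

Answer: 1 11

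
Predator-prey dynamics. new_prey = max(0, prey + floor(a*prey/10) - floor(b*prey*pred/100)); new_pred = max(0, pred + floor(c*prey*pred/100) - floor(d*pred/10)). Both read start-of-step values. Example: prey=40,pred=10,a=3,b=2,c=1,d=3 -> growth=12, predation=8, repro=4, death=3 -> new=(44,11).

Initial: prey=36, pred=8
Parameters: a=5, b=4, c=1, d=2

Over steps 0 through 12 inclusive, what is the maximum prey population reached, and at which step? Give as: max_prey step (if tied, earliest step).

Step 1: prey: 36+18-11=43; pred: 8+2-1=9
Step 2: prey: 43+21-15=49; pred: 9+3-1=11
Step 3: prey: 49+24-21=52; pred: 11+5-2=14
Step 4: prey: 52+26-29=49; pred: 14+7-2=19
Step 5: prey: 49+24-37=36; pred: 19+9-3=25
Step 6: prey: 36+18-36=18; pred: 25+9-5=29
Step 7: prey: 18+9-20=7; pred: 29+5-5=29
Step 8: prey: 7+3-8=2; pred: 29+2-5=26
Step 9: prey: 2+1-2=1; pred: 26+0-5=21
Step 10: prey: 1+0-0=1; pred: 21+0-4=17
Step 11: prey: 1+0-0=1; pred: 17+0-3=14
Step 12: prey: 1+0-0=1; pred: 14+0-2=12
Max prey = 52 at step 3

Answer: 52 3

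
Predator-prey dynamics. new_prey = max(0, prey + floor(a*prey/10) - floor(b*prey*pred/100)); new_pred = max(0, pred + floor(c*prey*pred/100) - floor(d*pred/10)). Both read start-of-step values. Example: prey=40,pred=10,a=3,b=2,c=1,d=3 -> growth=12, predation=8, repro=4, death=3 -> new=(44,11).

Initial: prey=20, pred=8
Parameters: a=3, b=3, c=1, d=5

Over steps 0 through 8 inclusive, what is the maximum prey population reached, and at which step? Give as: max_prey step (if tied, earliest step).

Step 1: prey: 20+6-4=22; pred: 8+1-4=5
Step 2: prey: 22+6-3=25; pred: 5+1-2=4
Step 3: prey: 25+7-3=29; pred: 4+1-2=3
Step 4: prey: 29+8-2=35; pred: 3+0-1=2
Step 5: prey: 35+10-2=43; pred: 2+0-1=1
Step 6: prey: 43+12-1=54; pred: 1+0-0=1
Step 7: prey: 54+16-1=69; pred: 1+0-0=1
Step 8: prey: 69+20-2=87; pred: 1+0-0=1
Max prey = 87 at step 8

Answer: 87 8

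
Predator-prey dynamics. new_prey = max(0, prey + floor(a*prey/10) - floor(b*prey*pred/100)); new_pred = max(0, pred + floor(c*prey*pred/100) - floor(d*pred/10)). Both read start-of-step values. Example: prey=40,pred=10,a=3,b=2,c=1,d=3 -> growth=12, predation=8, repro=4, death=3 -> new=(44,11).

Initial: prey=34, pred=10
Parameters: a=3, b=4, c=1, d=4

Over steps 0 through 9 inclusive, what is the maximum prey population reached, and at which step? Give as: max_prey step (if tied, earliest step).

Step 1: prey: 34+10-13=31; pred: 10+3-4=9
Step 2: prey: 31+9-11=29; pred: 9+2-3=8
Step 3: prey: 29+8-9=28; pred: 8+2-3=7
Step 4: prey: 28+8-7=29; pred: 7+1-2=6
Step 5: prey: 29+8-6=31; pred: 6+1-2=5
Step 6: prey: 31+9-6=34; pred: 5+1-2=4
Step 7: prey: 34+10-5=39; pred: 4+1-1=4
Step 8: prey: 39+11-6=44; pred: 4+1-1=4
Step 9: prey: 44+13-7=50; pred: 4+1-1=4
Max prey = 50 at step 9

Answer: 50 9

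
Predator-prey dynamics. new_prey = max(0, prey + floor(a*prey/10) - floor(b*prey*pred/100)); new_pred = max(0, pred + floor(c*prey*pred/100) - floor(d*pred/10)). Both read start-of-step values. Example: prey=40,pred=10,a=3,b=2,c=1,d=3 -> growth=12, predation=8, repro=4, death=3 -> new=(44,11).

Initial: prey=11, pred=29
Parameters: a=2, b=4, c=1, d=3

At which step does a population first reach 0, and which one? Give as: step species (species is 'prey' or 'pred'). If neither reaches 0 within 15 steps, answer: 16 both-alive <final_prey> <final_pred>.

Answer: 16 both-alive 1 3

Derivation:
Step 1: prey: 11+2-12=1; pred: 29+3-8=24
Step 2: prey: 1+0-0=1; pred: 24+0-7=17
Step 3: prey: 1+0-0=1; pred: 17+0-5=12
Step 4: prey: 1+0-0=1; pred: 12+0-3=9
Step 5: prey: 1+0-0=1; pred: 9+0-2=7
Step 6: prey: 1+0-0=1; pred: 7+0-2=5
Step 7: prey: 1+0-0=1; pred: 5+0-1=4
Step 8: prey: 1+0-0=1; pred: 4+0-1=3
Step 9: prey: 1+0-0=1; pred: 3+0-0=3
Steps 10-15: state stable at prey=1, pred=3 (no change)
No extinction within 15 steps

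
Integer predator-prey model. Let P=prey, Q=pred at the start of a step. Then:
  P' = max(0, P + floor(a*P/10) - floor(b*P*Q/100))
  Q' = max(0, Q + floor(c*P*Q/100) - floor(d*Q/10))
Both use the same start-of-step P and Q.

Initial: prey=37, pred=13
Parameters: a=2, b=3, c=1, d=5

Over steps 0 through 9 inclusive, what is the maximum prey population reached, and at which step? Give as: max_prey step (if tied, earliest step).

Step 1: prey: 37+7-14=30; pred: 13+4-6=11
Step 2: prey: 30+6-9=27; pred: 11+3-5=9
Step 3: prey: 27+5-7=25; pred: 9+2-4=7
Step 4: prey: 25+5-5=25; pred: 7+1-3=5
Step 5: prey: 25+5-3=27; pred: 5+1-2=4
Step 6: prey: 27+5-3=29; pred: 4+1-2=3
Step 7: prey: 29+5-2=32; pred: 3+0-1=2
Step 8: prey: 32+6-1=37; pred: 2+0-1=1
Step 9: prey: 37+7-1=43; pred: 1+0-0=1
Max prey = 43 at step 9

Answer: 43 9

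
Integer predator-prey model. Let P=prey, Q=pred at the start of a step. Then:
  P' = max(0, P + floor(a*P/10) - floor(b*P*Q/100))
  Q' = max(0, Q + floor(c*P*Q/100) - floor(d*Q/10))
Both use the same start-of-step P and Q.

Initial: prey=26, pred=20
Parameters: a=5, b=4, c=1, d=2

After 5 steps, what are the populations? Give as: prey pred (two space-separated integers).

Step 1: prey: 26+13-20=19; pred: 20+5-4=21
Step 2: prey: 19+9-15=13; pred: 21+3-4=20
Step 3: prey: 13+6-10=9; pred: 20+2-4=18
Step 4: prey: 9+4-6=7; pred: 18+1-3=16
Step 5: prey: 7+3-4=6; pred: 16+1-3=14

Answer: 6 14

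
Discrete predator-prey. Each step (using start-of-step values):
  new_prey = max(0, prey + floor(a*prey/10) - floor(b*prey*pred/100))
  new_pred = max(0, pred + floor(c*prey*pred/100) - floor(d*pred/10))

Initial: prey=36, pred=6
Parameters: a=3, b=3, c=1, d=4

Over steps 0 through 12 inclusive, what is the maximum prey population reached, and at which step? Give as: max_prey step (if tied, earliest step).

Answer: 67 7

Derivation:
Step 1: prey: 36+10-6=40; pred: 6+2-2=6
Step 2: prey: 40+12-7=45; pred: 6+2-2=6
Step 3: prey: 45+13-8=50; pred: 6+2-2=6
Step 4: prey: 50+15-9=56; pred: 6+3-2=7
Step 5: prey: 56+16-11=61; pred: 7+3-2=8
Step 6: prey: 61+18-14=65; pred: 8+4-3=9
Step 7: prey: 65+19-17=67; pred: 9+5-3=11
Step 8: prey: 67+20-22=65; pred: 11+7-4=14
Step 9: prey: 65+19-27=57; pred: 14+9-5=18
Step 10: prey: 57+17-30=44; pred: 18+10-7=21
Step 11: prey: 44+13-27=30; pred: 21+9-8=22
Step 12: prey: 30+9-19=20; pred: 22+6-8=20
Max prey = 67 at step 7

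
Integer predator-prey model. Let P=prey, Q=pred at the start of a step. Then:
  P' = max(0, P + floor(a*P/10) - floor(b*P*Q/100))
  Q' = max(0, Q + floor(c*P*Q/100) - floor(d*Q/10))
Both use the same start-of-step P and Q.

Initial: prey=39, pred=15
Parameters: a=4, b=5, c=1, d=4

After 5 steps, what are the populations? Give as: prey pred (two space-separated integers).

Step 1: prey: 39+15-29=25; pred: 15+5-6=14
Step 2: prey: 25+10-17=18; pred: 14+3-5=12
Step 3: prey: 18+7-10=15; pred: 12+2-4=10
Step 4: prey: 15+6-7=14; pred: 10+1-4=7
Step 5: prey: 14+5-4=15; pred: 7+0-2=5

Answer: 15 5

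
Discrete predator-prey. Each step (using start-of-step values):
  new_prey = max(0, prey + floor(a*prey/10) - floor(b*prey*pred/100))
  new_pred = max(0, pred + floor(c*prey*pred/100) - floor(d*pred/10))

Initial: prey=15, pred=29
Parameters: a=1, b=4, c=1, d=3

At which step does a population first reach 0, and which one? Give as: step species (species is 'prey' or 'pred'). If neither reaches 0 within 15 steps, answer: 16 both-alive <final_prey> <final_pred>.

Answer: 1 prey

Derivation:
Step 1: prey: 15+1-17=0; pred: 29+4-8=25
First extinction: prey at step 1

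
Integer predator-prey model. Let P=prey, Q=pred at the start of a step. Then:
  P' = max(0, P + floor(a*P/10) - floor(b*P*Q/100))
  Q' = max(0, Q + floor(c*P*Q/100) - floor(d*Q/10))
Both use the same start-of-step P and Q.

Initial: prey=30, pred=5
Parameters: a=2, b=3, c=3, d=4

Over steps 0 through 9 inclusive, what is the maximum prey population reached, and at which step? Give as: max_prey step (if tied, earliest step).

Step 1: prey: 30+6-4=32; pred: 5+4-2=7
Step 2: prey: 32+6-6=32; pred: 7+6-2=11
Step 3: prey: 32+6-10=28; pred: 11+10-4=17
Step 4: prey: 28+5-14=19; pred: 17+14-6=25
Step 5: prey: 19+3-14=8; pred: 25+14-10=29
Step 6: prey: 8+1-6=3; pred: 29+6-11=24
Step 7: prey: 3+0-2=1; pred: 24+2-9=17
Step 8: prey: 1+0-0=1; pred: 17+0-6=11
Step 9: prey: 1+0-0=1; pred: 11+0-4=7
Max prey = 32 at step 1

Answer: 32 1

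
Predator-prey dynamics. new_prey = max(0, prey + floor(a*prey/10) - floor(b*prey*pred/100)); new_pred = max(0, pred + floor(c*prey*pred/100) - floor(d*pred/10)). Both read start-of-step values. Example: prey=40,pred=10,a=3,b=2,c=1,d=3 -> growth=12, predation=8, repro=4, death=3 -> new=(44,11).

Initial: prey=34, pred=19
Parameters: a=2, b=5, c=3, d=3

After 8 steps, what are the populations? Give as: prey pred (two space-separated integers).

Step 1: prey: 34+6-32=8; pred: 19+19-5=33
Step 2: prey: 8+1-13=0; pred: 33+7-9=31
Step 3: prey: 0+0-0=0; pred: 31+0-9=22
Step 4: prey: 0+0-0=0; pred: 22+0-6=16
Step 5: prey: 0+0-0=0; pred: 16+0-4=12
Step 6: prey: 0+0-0=0; pred: 12+0-3=9
Step 7: prey: 0+0-0=0; pred: 9+0-2=7
Step 8: prey: 0+0-0=0; pred: 7+0-2=5

Answer: 0 5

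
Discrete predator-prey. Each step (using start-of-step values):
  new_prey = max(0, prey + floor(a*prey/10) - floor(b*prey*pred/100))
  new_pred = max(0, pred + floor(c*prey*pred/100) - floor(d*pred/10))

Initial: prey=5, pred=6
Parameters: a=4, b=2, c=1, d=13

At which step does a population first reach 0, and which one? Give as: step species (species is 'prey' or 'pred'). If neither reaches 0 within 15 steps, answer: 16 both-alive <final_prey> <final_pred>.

Step 1: prey: 5+2-0=7; pred: 6+0-7=0
First extinction: pred at step 1

Answer: 1 pred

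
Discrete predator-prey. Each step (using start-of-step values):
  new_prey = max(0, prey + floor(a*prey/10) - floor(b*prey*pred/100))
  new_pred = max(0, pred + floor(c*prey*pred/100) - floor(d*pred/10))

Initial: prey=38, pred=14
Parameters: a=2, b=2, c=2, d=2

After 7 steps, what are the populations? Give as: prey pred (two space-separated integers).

Answer: 1 30

Derivation:
Step 1: prey: 38+7-10=35; pred: 14+10-2=22
Step 2: prey: 35+7-15=27; pred: 22+15-4=33
Step 3: prey: 27+5-17=15; pred: 33+17-6=44
Step 4: prey: 15+3-13=5; pred: 44+13-8=49
Step 5: prey: 5+1-4=2; pred: 49+4-9=44
Step 6: prey: 2+0-1=1; pred: 44+1-8=37
Step 7: prey: 1+0-0=1; pred: 37+0-7=30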